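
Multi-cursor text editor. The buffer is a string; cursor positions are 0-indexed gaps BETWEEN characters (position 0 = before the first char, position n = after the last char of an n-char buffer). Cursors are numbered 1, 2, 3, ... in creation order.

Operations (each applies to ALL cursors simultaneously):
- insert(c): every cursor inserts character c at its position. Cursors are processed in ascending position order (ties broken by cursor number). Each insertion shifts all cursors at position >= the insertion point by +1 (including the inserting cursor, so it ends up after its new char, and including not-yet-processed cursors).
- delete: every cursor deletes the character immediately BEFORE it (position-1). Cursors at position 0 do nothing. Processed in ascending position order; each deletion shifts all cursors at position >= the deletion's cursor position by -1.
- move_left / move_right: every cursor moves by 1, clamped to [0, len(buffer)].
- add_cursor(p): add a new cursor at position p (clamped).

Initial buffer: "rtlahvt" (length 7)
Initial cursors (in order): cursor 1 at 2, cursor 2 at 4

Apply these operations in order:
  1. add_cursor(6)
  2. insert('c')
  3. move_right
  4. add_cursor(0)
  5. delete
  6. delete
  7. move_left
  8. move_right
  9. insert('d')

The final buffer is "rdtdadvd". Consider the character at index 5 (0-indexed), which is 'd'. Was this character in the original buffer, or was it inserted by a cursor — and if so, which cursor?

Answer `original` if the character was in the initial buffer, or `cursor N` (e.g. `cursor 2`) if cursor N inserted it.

After op 1 (add_cursor(6)): buffer="rtlahvt" (len 7), cursors c1@2 c2@4 c3@6, authorship .......
After op 2 (insert('c')): buffer="rtclachvct" (len 10), cursors c1@3 c2@6 c3@9, authorship ..1..2..3.
After op 3 (move_right): buffer="rtclachvct" (len 10), cursors c1@4 c2@7 c3@10, authorship ..1..2..3.
After op 4 (add_cursor(0)): buffer="rtclachvct" (len 10), cursors c4@0 c1@4 c2@7 c3@10, authorship ..1..2..3.
After op 5 (delete): buffer="rtcacvc" (len 7), cursors c4@0 c1@3 c2@5 c3@7, authorship ..1.2.3
After op 6 (delete): buffer="rtav" (len 4), cursors c4@0 c1@2 c2@3 c3@4, authorship ....
After op 7 (move_left): buffer="rtav" (len 4), cursors c4@0 c1@1 c2@2 c3@3, authorship ....
After op 8 (move_right): buffer="rtav" (len 4), cursors c4@1 c1@2 c2@3 c3@4, authorship ....
After op 9 (insert('d')): buffer="rdtdadvd" (len 8), cursors c4@2 c1@4 c2@6 c3@8, authorship .4.1.2.3
Authorship (.=original, N=cursor N): . 4 . 1 . 2 . 3
Index 5: author = 2

Answer: cursor 2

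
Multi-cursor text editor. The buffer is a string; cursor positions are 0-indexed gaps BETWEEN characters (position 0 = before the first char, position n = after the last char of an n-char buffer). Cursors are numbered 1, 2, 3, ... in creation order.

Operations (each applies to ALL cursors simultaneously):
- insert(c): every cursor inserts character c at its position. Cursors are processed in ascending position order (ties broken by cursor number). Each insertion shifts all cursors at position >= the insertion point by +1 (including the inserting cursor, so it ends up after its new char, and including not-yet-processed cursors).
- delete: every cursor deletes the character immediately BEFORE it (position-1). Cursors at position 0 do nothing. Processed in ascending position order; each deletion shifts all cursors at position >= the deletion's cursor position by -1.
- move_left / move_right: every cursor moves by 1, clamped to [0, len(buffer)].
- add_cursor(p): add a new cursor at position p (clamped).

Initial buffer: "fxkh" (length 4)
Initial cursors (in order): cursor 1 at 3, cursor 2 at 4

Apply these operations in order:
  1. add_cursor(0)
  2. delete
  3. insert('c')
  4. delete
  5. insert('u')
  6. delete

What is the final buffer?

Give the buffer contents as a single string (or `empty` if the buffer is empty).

Answer: fx

Derivation:
After op 1 (add_cursor(0)): buffer="fxkh" (len 4), cursors c3@0 c1@3 c2@4, authorship ....
After op 2 (delete): buffer="fx" (len 2), cursors c3@0 c1@2 c2@2, authorship ..
After op 3 (insert('c')): buffer="cfxcc" (len 5), cursors c3@1 c1@5 c2@5, authorship 3..12
After op 4 (delete): buffer="fx" (len 2), cursors c3@0 c1@2 c2@2, authorship ..
After op 5 (insert('u')): buffer="ufxuu" (len 5), cursors c3@1 c1@5 c2@5, authorship 3..12
After op 6 (delete): buffer="fx" (len 2), cursors c3@0 c1@2 c2@2, authorship ..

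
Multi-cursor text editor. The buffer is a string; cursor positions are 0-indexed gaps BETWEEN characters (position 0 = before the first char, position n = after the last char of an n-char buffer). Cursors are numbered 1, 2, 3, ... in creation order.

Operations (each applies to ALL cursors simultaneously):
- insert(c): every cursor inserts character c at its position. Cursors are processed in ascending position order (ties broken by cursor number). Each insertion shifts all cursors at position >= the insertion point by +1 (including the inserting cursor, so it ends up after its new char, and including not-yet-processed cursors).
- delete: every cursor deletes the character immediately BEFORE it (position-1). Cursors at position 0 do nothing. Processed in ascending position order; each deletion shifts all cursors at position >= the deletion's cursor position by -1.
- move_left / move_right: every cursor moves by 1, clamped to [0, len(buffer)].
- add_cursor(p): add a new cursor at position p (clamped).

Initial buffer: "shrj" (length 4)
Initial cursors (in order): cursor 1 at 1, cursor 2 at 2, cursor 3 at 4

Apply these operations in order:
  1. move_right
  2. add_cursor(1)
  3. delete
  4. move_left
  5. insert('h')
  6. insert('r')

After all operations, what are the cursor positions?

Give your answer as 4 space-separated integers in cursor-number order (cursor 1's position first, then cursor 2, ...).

After op 1 (move_right): buffer="shrj" (len 4), cursors c1@2 c2@3 c3@4, authorship ....
After op 2 (add_cursor(1)): buffer="shrj" (len 4), cursors c4@1 c1@2 c2@3 c3@4, authorship ....
After op 3 (delete): buffer="" (len 0), cursors c1@0 c2@0 c3@0 c4@0, authorship 
After op 4 (move_left): buffer="" (len 0), cursors c1@0 c2@0 c3@0 c4@0, authorship 
After op 5 (insert('h')): buffer="hhhh" (len 4), cursors c1@4 c2@4 c3@4 c4@4, authorship 1234
After op 6 (insert('r')): buffer="hhhhrrrr" (len 8), cursors c1@8 c2@8 c3@8 c4@8, authorship 12341234

Answer: 8 8 8 8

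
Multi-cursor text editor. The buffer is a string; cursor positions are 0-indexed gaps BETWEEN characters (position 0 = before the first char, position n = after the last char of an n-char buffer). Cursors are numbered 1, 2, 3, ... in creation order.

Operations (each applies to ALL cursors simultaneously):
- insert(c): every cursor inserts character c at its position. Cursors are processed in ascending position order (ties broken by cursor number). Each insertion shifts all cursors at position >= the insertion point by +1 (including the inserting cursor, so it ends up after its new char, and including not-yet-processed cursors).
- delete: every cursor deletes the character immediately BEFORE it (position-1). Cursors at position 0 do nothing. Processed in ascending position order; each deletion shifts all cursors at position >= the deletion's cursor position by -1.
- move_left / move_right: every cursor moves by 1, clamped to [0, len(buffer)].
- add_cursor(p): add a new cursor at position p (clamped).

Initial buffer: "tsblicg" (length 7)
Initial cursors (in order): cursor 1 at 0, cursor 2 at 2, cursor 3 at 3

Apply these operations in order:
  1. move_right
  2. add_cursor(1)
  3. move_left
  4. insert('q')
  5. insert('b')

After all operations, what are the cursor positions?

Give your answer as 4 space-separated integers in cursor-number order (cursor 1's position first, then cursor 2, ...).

Answer: 4 8 11 4

Derivation:
After op 1 (move_right): buffer="tsblicg" (len 7), cursors c1@1 c2@3 c3@4, authorship .......
After op 2 (add_cursor(1)): buffer="tsblicg" (len 7), cursors c1@1 c4@1 c2@3 c3@4, authorship .......
After op 3 (move_left): buffer="tsblicg" (len 7), cursors c1@0 c4@0 c2@2 c3@3, authorship .......
After op 4 (insert('q')): buffer="qqtsqbqlicg" (len 11), cursors c1@2 c4@2 c2@5 c3@7, authorship 14..2.3....
After op 5 (insert('b')): buffer="qqbbtsqbbqblicg" (len 15), cursors c1@4 c4@4 c2@8 c3@11, authorship 1414..22.33....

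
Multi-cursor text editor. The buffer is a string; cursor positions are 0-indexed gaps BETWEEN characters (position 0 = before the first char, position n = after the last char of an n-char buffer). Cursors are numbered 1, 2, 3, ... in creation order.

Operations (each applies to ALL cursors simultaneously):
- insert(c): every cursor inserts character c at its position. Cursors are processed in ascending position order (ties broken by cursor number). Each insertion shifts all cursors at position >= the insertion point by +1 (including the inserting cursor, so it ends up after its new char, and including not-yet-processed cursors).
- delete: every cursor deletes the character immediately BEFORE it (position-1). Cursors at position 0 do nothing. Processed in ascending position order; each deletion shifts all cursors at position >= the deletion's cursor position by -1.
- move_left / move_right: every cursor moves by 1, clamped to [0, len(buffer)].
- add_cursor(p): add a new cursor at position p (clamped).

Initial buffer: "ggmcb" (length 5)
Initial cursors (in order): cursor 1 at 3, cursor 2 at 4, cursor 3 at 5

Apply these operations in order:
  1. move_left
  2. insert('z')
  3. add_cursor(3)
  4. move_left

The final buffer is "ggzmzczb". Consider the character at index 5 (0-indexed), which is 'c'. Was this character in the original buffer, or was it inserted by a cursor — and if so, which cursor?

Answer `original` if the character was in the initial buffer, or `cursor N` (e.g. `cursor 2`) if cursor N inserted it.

After op 1 (move_left): buffer="ggmcb" (len 5), cursors c1@2 c2@3 c3@4, authorship .....
After op 2 (insert('z')): buffer="ggzmzczb" (len 8), cursors c1@3 c2@5 c3@7, authorship ..1.2.3.
After op 3 (add_cursor(3)): buffer="ggzmzczb" (len 8), cursors c1@3 c4@3 c2@5 c3@7, authorship ..1.2.3.
After op 4 (move_left): buffer="ggzmzczb" (len 8), cursors c1@2 c4@2 c2@4 c3@6, authorship ..1.2.3.
Authorship (.=original, N=cursor N): . . 1 . 2 . 3 .
Index 5: author = original

Answer: original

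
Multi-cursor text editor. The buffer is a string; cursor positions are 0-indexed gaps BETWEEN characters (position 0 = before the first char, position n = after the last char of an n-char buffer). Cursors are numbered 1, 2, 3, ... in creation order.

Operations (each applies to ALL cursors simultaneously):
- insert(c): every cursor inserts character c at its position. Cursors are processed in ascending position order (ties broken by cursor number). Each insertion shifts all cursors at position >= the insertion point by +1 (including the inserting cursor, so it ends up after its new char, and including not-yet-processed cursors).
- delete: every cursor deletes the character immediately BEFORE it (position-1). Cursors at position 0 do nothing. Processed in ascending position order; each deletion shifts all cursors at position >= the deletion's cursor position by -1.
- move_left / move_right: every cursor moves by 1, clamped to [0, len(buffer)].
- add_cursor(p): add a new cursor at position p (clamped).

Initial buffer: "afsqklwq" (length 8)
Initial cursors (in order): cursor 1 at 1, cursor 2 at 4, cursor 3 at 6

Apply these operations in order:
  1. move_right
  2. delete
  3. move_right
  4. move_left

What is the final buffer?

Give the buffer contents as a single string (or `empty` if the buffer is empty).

Answer: asqlq

Derivation:
After op 1 (move_right): buffer="afsqklwq" (len 8), cursors c1@2 c2@5 c3@7, authorship ........
After op 2 (delete): buffer="asqlq" (len 5), cursors c1@1 c2@3 c3@4, authorship .....
After op 3 (move_right): buffer="asqlq" (len 5), cursors c1@2 c2@4 c3@5, authorship .....
After op 4 (move_left): buffer="asqlq" (len 5), cursors c1@1 c2@3 c3@4, authorship .....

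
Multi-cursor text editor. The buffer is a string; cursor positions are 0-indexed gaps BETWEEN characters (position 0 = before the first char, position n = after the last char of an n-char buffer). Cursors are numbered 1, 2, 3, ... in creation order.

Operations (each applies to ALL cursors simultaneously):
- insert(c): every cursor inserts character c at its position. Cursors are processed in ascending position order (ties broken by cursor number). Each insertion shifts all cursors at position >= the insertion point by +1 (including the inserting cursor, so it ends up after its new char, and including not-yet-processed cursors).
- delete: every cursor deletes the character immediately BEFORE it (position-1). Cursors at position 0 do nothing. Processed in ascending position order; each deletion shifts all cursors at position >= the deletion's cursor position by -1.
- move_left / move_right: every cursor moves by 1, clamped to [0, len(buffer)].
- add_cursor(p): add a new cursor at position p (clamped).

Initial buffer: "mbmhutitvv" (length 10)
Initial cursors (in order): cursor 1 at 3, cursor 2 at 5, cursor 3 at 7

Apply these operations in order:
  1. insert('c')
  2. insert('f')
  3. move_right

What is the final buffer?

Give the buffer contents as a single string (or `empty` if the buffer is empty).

After op 1 (insert('c')): buffer="mbmchuctictvv" (len 13), cursors c1@4 c2@7 c3@10, authorship ...1..2..3...
After op 2 (insert('f')): buffer="mbmcfhucfticftvv" (len 16), cursors c1@5 c2@9 c3@13, authorship ...11..22..33...
After op 3 (move_right): buffer="mbmcfhucfticftvv" (len 16), cursors c1@6 c2@10 c3@14, authorship ...11..22..33...

Answer: mbmcfhucfticftvv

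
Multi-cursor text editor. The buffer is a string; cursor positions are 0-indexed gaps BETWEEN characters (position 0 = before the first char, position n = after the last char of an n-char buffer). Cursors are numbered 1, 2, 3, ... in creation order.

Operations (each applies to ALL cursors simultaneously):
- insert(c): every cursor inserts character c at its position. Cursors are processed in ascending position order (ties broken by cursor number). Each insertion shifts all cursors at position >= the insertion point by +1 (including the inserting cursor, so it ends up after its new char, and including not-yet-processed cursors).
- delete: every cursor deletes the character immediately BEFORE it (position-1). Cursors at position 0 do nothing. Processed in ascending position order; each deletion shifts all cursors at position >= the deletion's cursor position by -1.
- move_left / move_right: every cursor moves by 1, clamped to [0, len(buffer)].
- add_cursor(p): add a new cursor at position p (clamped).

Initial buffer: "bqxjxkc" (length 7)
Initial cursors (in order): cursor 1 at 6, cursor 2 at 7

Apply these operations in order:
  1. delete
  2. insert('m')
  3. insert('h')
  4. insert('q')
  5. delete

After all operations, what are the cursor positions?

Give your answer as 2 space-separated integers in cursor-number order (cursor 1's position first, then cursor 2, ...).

Answer: 9 9

Derivation:
After op 1 (delete): buffer="bqxjx" (len 5), cursors c1@5 c2@5, authorship .....
After op 2 (insert('m')): buffer="bqxjxmm" (len 7), cursors c1@7 c2@7, authorship .....12
After op 3 (insert('h')): buffer="bqxjxmmhh" (len 9), cursors c1@9 c2@9, authorship .....1212
After op 4 (insert('q')): buffer="bqxjxmmhhqq" (len 11), cursors c1@11 c2@11, authorship .....121212
After op 5 (delete): buffer="bqxjxmmhh" (len 9), cursors c1@9 c2@9, authorship .....1212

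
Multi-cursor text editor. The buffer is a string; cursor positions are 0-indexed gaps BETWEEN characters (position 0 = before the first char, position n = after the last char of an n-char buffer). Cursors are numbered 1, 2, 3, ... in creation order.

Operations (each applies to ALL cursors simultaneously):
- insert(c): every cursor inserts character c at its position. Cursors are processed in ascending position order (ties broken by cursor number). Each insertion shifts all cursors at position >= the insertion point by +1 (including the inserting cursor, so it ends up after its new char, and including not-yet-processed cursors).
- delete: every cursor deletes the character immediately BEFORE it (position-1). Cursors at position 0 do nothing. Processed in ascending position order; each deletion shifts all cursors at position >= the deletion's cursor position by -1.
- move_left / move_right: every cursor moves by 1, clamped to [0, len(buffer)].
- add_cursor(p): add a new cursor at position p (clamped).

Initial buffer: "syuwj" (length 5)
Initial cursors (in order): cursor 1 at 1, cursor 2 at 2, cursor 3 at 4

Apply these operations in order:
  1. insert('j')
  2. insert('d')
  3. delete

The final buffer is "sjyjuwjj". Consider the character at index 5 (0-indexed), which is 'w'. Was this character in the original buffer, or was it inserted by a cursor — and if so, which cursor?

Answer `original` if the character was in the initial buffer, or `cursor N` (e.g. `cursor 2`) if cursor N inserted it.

Answer: original

Derivation:
After op 1 (insert('j')): buffer="sjyjuwjj" (len 8), cursors c1@2 c2@4 c3@7, authorship .1.2..3.
After op 2 (insert('d')): buffer="sjdyjduwjdj" (len 11), cursors c1@3 c2@6 c3@10, authorship .11.22..33.
After op 3 (delete): buffer="sjyjuwjj" (len 8), cursors c1@2 c2@4 c3@7, authorship .1.2..3.
Authorship (.=original, N=cursor N): . 1 . 2 . . 3 .
Index 5: author = original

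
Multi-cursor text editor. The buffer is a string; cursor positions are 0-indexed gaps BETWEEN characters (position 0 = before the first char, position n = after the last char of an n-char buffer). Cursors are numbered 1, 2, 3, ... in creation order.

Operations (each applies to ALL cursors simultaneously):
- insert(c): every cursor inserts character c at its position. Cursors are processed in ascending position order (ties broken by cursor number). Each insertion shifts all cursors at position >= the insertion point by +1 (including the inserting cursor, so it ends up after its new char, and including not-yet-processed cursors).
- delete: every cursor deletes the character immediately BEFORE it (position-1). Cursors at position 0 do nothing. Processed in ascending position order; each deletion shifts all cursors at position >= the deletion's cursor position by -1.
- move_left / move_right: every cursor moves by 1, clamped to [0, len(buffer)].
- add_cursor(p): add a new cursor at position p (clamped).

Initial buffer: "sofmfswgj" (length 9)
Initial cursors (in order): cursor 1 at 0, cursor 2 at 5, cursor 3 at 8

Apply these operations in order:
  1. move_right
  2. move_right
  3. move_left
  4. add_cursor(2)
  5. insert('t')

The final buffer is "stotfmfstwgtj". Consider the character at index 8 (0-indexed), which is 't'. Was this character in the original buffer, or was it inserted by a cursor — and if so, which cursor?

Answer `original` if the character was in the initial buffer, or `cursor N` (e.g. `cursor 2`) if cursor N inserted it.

Answer: cursor 2

Derivation:
After op 1 (move_right): buffer="sofmfswgj" (len 9), cursors c1@1 c2@6 c3@9, authorship .........
After op 2 (move_right): buffer="sofmfswgj" (len 9), cursors c1@2 c2@7 c3@9, authorship .........
After op 3 (move_left): buffer="sofmfswgj" (len 9), cursors c1@1 c2@6 c3@8, authorship .........
After op 4 (add_cursor(2)): buffer="sofmfswgj" (len 9), cursors c1@1 c4@2 c2@6 c3@8, authorship .........
After op 5 (insert('t')): buffer="stotfmfstwgtj" (len 13), cursors c1@2 c4@4 c2@9 c3@12, authorship .1.4....2..3.
Authorship (.=original, N=cursor N): . 1 . 4 . . . . 2 . . 3 .
Index 8: author = 2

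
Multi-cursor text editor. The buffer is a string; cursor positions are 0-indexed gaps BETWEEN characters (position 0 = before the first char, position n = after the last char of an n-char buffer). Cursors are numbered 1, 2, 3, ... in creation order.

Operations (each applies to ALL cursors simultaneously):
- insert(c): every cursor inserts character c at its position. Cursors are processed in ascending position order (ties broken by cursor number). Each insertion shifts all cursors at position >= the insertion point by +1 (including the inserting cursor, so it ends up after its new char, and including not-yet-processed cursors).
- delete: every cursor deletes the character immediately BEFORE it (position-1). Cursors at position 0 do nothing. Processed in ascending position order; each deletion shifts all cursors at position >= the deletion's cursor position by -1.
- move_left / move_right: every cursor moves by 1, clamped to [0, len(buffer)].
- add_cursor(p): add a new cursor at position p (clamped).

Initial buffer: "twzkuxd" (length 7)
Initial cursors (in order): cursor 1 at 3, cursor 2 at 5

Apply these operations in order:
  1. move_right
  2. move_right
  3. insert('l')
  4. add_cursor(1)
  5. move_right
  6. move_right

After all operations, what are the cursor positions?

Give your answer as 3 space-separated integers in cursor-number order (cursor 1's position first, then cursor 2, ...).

After op 1 (move_right): buffer="twzkuxd" (len 7), cursors c1@4 c2@6, authorship .......
After op 2 (move_right): buffer="twzkuxd" (len 7), cursors c1@5 c2@7, authorship .......
After op 3 (insert('l')): buffer="twzkulxdl" (len 9), cursors c1@6 c2@9, authorship .....1..2
After op 4 (add_cursor(1)): buffer="twzkulxdl" (len 9), cursors c3@1 c1@6 c2@9, authorship .....1..2
After op 5 (move_right): buffer="twzkulxdl" (len 9), cursors c3@2 c1@7 c2@9, authorship .....1..2
After op 6 (move_right): buffer="twzkulxdl" (len 9), cursors c3@3 c1@8 c2@9, authorship .....1..2

Answer: 8 9 3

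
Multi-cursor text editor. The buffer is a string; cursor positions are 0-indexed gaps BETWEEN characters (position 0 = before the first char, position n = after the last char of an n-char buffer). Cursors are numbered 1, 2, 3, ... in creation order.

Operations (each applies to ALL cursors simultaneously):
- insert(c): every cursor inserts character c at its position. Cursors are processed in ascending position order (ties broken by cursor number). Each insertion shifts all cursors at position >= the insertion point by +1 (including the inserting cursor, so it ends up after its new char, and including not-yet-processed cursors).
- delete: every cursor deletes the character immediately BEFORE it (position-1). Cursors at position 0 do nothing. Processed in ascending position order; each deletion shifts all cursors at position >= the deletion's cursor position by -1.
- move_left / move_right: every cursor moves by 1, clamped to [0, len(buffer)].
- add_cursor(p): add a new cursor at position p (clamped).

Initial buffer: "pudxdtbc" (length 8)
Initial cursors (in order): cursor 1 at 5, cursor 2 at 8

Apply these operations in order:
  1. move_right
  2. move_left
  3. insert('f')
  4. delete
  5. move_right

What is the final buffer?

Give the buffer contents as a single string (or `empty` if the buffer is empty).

Answer: pudxdtbc

Derivation:
After op 1 (move_right): buffer="pudxdtbc" (len 8), cursors c1@6 c2@8, authorship ........
After op 2 (move_left): buffer="pudxdtbc" (len 8), cursors c1@5 c2@7, authorship ........
After op 3 (insert('f')): buffer="pudxdftbfc" (len 10), cursors c1@6 c2@9, authorship .....1..2.
After op 4 (delete): buffer="pudxdtbc" (len 8), cursors c1@5 c2@7, authorship ........
After op 5 (move_right): buffer="pudxdtbc" (len 8), cursors c1@6 c2@8, authorship ........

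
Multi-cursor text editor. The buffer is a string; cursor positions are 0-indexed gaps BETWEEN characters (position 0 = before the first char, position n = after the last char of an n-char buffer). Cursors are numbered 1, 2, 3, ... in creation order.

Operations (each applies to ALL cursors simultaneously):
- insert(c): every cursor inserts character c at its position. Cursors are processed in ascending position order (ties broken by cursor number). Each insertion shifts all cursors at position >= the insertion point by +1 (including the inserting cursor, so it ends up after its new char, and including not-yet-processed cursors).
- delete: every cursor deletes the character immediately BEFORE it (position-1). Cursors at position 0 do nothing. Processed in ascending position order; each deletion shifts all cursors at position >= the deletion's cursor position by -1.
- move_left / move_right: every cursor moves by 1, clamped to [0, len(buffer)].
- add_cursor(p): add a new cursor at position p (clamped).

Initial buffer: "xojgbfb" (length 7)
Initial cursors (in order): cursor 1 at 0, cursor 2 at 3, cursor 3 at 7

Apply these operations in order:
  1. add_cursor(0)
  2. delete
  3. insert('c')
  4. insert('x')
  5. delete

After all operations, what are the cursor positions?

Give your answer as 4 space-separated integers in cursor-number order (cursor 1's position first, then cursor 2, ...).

Answer: 2 5 9 2

Derivation:
After op 1 (add_cursor(0)): buffer="xojgbfb" (len 7), cursors c1@0 c4@0 c2@3 c3@7, authorship .......
After op 2 (delete): buffer="xogbf" (len 5), cursors c1@0 c4@0 c2@2 c3@5, authorship .....
After op 3 (insert('c')): buffer="ccxocgbfc" (len 9), cursors c1@2 c4@2 c2@5 c3@9, authorship 14..2...3
After op 4 (insert('x')): buffer="ccxxxocxgbfcx" (len 13), cursors c1@4 c4@4 c2@8 c3@13, authorship 1414..22...33
After op 5 (delete): buffer="ccxocgbfc" (len 9), cursors c1@2 c4@2 c2@5 c3@9, authorship 14..2...3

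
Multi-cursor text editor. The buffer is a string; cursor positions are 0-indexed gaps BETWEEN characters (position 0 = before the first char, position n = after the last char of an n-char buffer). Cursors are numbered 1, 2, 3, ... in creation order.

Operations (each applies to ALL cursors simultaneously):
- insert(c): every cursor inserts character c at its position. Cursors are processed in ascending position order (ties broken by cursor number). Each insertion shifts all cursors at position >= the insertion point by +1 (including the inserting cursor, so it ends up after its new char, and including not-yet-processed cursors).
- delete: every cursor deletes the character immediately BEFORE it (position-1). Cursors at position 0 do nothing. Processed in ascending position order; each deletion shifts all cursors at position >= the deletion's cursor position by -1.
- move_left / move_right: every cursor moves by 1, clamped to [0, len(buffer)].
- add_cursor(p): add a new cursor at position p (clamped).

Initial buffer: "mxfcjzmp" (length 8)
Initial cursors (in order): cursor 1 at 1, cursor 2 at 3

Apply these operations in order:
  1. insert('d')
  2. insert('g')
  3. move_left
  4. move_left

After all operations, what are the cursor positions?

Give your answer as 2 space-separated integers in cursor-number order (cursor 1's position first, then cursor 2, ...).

After op 1 (insert('d')): buffer="mdxfdcjzmp" (len 10), cursors c1@2 c2@5, authorship .1..2.....
After op 2 (insert('g')): buffer="mdgxfdgcjzmp" (len 12), cursors c1@3 c2@7, authorship .11..22.....
After op 3 (move_left): buffer="mdgxfdgcjzmp" (len 12), cursors c1@2 c2@6, authorship .11..22.....
After op 4 (move_left): buffer="mdgxfdgcjzmp" (len 12), cursors c1@1 c2@5, authorship .11..22.....

Answer: 1 5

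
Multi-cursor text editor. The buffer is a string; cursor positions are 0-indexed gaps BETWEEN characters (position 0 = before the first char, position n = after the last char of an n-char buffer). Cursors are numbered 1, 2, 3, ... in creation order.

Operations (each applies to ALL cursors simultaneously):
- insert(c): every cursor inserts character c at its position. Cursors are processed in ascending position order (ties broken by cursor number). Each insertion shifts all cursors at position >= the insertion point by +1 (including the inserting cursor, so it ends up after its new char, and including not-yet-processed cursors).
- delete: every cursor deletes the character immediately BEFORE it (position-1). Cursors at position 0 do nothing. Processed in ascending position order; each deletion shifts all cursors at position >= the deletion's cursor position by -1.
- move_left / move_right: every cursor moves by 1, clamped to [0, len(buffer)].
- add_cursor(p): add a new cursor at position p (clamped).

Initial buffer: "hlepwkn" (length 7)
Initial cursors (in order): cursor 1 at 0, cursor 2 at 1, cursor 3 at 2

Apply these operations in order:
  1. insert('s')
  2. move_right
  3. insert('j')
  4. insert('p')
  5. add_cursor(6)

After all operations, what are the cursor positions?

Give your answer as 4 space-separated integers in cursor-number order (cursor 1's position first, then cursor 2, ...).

Answer: 4 8 12 6

Derivation:
After op 1 (insert('s')): buffer="shslsepwkn" (len 10), cursors c1@1 c2@3 c3@5, authorship 1.2.3.....
After op 2 (move_right): buffer="shslsepwkn" (len 10), cursors c1@2 c2@4 c3@6, authorship 1.2.3.....
After op 3 (insert('j')): buffer="shjsljsejpwkn" (len 13), cursors c1@3 c2@6 c3@9, authorship 1.12.23.3....
After op 4 (insert('p')): buffer="shjpsljpsejppwkn" (len 16), cursors c1@4 c2@8 c3@12, authorship 1.112.223.33....
After op 5 (add_cursor(6)): buffer="shjpsljpsejppwkn" (len 16), cursors c1@4 c4@6 c2@8 c3@12, authorship 1.112.223.33....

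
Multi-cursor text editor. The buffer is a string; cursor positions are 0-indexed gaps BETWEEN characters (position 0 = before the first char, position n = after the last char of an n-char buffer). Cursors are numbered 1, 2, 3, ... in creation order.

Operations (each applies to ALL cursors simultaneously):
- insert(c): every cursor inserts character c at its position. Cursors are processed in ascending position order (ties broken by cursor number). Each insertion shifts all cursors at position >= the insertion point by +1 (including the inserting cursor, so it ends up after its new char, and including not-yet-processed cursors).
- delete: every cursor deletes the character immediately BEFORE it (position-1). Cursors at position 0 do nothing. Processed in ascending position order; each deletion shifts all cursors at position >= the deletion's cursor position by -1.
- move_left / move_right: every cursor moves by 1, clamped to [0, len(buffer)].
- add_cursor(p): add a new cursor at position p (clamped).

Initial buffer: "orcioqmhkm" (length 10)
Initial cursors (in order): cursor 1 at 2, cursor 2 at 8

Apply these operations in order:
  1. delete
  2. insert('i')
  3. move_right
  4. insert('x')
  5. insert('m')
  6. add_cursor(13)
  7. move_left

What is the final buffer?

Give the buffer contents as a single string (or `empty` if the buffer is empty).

After op 1 (delete): buffer="ocioqmkm" (len 8), cursors c1@1 c2@6, authorship ........
After op 2 (insert('i')): buffer="oicioqmikm" (len 10), cursors c1@2 c2@8, authorship .1.....2..
After op 3 (move_right): buffer="oicioqmikm" (len 10), cursors c1@3 c2@9, authorship .1.....2..
After op 4 (insert('x')): buffer="oicxioqmikxm" (len 12), cursors c1@4 c2@11, authorship .1.1....2.2.
After op 5 (insert('m')): buffer="oicxmioqmikxmm" (len 14), cursors c1@5 c2@13, authorship .1.11....2.22.
After op 6 (add_cursor(13)): buffer="oicxmioqmikxmm" (len 14), cursors c1@5 c2@13 c3@13, authorship .1.11....2.22.
After op 7 (move_left): buffer="oicxmioqmikxmm" (len 14), cursors c1@4 c2@12 c3@12, authorship .1.11....2.22.

Answer: oicxmioqmikxmm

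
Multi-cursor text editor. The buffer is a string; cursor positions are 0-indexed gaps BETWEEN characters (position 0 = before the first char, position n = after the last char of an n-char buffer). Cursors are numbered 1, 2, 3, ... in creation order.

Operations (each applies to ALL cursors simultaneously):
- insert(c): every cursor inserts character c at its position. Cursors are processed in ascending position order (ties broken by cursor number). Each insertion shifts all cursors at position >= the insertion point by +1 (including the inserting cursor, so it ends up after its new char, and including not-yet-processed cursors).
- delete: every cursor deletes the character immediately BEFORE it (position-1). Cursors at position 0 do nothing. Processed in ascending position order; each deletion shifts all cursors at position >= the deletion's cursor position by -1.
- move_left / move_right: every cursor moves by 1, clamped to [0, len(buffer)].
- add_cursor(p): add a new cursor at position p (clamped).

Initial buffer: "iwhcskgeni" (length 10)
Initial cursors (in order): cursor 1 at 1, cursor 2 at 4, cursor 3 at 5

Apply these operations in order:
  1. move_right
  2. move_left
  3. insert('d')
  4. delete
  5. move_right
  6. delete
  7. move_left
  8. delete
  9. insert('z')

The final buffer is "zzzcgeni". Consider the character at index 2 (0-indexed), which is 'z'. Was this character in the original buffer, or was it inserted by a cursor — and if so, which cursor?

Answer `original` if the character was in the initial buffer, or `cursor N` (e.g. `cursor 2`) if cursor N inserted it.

Answer: cursor 3

Derivation:
After op 1 (move_right): buffer="iwhcskgeni" (len 10), cursors c1@2 c2@5 c3@6, authorship ..........
After op 2 (move_left): buffer="iwhcskgeni" (len 10), cursors c1@1 c2@4 c3@5, authorship ..........
After op 3 (insert('d')): buffer="idwhcdsdkgeni" (len 13), cursors c1@2 c2@6 c3@8, authorship .1...2.3.....
After op 4 (delete): buffer="iwhcskgeni" (len 10), cursors c1@1 c2@4 c3@5, authorship ..........
After op 5 (move_right): buffer="iwhcskgeni" (len 10), cursors c1@2 c2@5 c3@6, authorship ..........
After op 6 (delete): buffer="ihcgeni" (len 7), cursors c1@1 c2@3 c3@3, authorship .......
After op 7 (move_left): buffer="ihcgeni" (len 7), cursors c1@0 c2@2 c3@2, authorship .......
After op 8 (delete): buffer="cgeni" (len 5), cursors c1@0 c2@0 c3@0, authorship .....
After op 9 (insert('z')): buffer="zzzcgeni" (len 8), cursors c1@3 c2@3 c3@3, authorship 123.....
Authorship (.=original, N=cursor N): 1 2 3 . . . . .
Index 2: author = 3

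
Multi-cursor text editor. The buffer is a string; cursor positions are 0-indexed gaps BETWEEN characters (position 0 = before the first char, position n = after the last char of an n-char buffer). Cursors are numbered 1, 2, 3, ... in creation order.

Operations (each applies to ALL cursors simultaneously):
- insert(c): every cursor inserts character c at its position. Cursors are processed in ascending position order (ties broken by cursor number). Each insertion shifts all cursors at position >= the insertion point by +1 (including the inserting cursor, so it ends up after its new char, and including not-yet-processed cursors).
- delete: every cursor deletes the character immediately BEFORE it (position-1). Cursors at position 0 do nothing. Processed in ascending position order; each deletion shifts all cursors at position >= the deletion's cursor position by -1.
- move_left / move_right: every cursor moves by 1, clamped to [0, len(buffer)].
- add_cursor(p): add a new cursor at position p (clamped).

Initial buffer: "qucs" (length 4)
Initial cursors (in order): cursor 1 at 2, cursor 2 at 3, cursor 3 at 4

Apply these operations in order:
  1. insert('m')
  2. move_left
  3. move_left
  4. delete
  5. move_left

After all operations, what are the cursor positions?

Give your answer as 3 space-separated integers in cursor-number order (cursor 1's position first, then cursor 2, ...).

After op 1 (insert('m')): buffer="qumcmsm" (len 7), cursors c1@3 c2@5 c3@7, authorship ..1.2.3
After op 2 (move_left): buffer="qumcmsm" (len 7), cursors c1@2 c2@4 c3@6, authorship ..1.2.3
After op 3 (move_left): buffer="qumcmsm" (len 7), cursors c1@1 c2@3 c3@5, authorship ..1.2.3
After op 4 (delete): buffer="ucsm" (len 4), cursors c1@0 c2@1 c3@2, authorship ...3
After op 5 (move_left): buffer="ucsm" (len 4), cursors c1@0 c2@0 c3@1, authorship ...3

Answer: 0 0 1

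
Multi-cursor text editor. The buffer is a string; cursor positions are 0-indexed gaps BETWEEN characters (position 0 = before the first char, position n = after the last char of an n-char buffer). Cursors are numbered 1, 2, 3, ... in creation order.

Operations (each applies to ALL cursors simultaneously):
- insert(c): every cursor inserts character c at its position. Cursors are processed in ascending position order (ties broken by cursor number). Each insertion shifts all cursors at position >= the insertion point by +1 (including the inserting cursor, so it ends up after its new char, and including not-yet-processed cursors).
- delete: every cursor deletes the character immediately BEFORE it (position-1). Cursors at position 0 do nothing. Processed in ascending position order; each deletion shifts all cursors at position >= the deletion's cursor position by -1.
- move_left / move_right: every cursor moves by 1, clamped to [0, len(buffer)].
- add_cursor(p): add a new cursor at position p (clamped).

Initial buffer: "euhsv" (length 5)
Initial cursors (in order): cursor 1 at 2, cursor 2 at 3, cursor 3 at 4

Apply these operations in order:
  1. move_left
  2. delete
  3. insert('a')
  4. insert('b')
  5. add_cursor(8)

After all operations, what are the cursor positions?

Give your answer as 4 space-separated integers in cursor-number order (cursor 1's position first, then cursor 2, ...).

Answer: 6 6 6 8

Derivation:
After op 1 (move_left): buffer="euhsv" (len 5), cursors c1@1 c2@2 c3@3, authorship .....
After op 2 (delete): buffer="sv" (len 2), cursors c1@0 c2@0 c3@0, authorship ..
After op 3 (insert('a')): buffer="aaasv" (len 5), cursors c1@3 c2@3 c3@3, authorship 123..
After op 4 (insert('b')): buffer="aaabbbsv" (len 8), cursors c1@6 c2@6 c3@6, authorship 123123..
After op 5 (add_cursor(8)): buffer="aaabbbsv" (len 8), cursors c1@6 c2@6 c3@6 c4@8, authorship 123123..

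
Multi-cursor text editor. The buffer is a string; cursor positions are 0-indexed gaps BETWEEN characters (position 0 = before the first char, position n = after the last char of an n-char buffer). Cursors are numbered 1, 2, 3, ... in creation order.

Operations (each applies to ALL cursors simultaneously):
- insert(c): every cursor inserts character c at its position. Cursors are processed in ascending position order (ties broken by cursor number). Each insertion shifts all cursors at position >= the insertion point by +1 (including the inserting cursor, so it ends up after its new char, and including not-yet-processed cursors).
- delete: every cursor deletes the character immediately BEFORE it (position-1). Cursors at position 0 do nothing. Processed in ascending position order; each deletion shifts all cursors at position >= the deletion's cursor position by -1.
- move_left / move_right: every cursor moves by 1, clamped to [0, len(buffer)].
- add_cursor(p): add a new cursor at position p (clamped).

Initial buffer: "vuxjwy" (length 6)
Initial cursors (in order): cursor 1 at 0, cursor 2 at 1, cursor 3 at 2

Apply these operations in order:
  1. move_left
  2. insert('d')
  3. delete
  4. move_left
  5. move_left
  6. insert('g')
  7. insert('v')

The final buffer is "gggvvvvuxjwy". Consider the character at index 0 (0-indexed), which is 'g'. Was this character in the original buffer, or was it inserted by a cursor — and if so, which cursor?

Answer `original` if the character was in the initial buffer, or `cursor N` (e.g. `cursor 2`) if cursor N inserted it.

After op 1 (move_left): buffer="vuxjwy" (len 6), cursors c1@0 c2@0 c3@1, authorship ......
After op 2 (insert('d')): buffer="ddvduxjwy" (len 9), cursors c1@2 c2@2 c3@4, authorship 12.3.....
After op 3 (delete): buffer="vuxjwy" (len 6), cursors c1@0 c2@0 c3@1, authorship ......
After op 4 (move_left): buffer="vuxjwy" (len 6), cursors c1@0 c2@0 c3@0, authorship ......
After op 5 (move_left): buffer="vuxjwy" (len 6), cursors c1@0 c2@0 c3@0, authorship ......
After op 6 (insert('g')): buffer="gggvuxjwy" (len 9), cursors c1@3 c2@3 c3@3, authorship 123......
After op 7 (insert('v')): buffer="gggvvvvuxjwy" (len 12), cursors c1@6 c2@6 c3@6, authorship 123123......
Authorship (.=original, N=cursor N): 1 2 3 1 2 3 . . . . . .
Index 0: author = 1

Answer: cursor 1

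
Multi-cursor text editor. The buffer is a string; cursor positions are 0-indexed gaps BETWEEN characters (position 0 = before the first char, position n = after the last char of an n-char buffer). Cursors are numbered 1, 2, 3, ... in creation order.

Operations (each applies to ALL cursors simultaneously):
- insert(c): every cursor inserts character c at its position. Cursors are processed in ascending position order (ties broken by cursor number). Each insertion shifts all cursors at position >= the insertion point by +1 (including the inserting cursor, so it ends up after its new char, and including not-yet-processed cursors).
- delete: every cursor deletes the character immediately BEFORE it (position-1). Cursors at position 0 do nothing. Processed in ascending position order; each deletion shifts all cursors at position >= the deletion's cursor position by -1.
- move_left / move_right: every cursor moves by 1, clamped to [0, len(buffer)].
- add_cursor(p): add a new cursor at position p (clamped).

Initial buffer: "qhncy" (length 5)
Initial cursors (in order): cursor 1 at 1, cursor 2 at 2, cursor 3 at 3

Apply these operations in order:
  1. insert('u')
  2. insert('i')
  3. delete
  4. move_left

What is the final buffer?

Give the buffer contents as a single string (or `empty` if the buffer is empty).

Answer: quhunucy

Derivation:
After op 1 (insert('u')): buffer="quhunucy" (len 8), cursors c1@2 c2@4 c3@6, authorship .1.2.3..
After op 2 (insert('i')): buffer="quihuinuicy" (len 11), cursors c1@3 c2@6 c3@9, authorship .11.22.33..
After op 3 (delete): buffer="quhunucy" (len 8), cursors c1@2 c2@4 c3@6, authorship .1.2.3..
After op 4 (move_left): buffer="quhunucy" (len 8), cursors c1@1 c2@3 c3@5, authorship .1.2.3..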